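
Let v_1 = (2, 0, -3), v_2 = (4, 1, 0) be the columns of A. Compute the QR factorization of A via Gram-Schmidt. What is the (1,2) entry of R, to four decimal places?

r_{12} = 2.2188

v_1 = (2, 0, -3); ‖v_1‖ = 3.6056, so q_1 = (0.5547, 0.0000, -0.8321).
r_{12} = q_1·v_2 = 2.2188.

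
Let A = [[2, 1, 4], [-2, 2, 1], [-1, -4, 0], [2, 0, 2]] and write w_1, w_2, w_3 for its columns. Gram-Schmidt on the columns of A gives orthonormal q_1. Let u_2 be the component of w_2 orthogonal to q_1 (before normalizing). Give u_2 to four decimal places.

u_2 = (0.6923, 2.3077, -3.8462, -0.3077)

q_1 = w_1/‖w_1‖ = (2, -2, -1, 2)/3.6056 = (0.5547, -0.5547, -0.2774, 0.5547).
r_{12} = q_1·w_2 = 0.5547.
u_2 = w_2 − 0.5547·q_1 = (0.6923, 2.3077, -3.8462, -0.3077).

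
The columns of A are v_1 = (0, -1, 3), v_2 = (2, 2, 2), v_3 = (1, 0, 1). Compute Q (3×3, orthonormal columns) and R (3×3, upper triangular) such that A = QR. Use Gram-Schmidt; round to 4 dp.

Q = [[0.0000, 0.6202, 0.7845], [-0.3162, 0.7442, -0.5883], [0.9487, 0.2481, -0.1961]], R = [[3.1623, 1.2649, 0.9487], [0.0000, 3.2249, 0.8682], [0.0000, 0.0000, 0.5883]]

v_1 = (0, -1, 3); ‖v_1‖ = 3.1623, so e_1 = (0.0000, -0.3162, 0.9487).
e_1·v_2 = 0.0000·2 + (-0.3162)·2 + 0.9487·2 = 1.2649.
u_2 = v_2 − 1.2649·e_1 = (2.0000, 2.4000, 0.8000).
‖u_2‖ = 3.2249, so e_2 = (0.6202, 0.7442, 0.2481).
e_1·v_3 = 0.0000·1 + (-0.3162)·0 + 0.9487·1 = 0.9487; e_2·v_3 = 0.6202·1 + 0.7442·0 + 0.2481·1 = 0.8682.
u_3 = v_3 − 0.9487·e_1 − 0.8682·e_2 = (0.4615, -0.3462, -0.1154).
‖u_3‖ = 0.5883, so e_3 = (0.7845, -0.5883, -0.1961).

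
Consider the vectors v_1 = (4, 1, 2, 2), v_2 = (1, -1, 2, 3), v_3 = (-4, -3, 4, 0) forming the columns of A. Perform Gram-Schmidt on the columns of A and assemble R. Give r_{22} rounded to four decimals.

r_{22} = 2.8705

v_1 = (4, 1, 2, 2); ‖v_1‖ = 5.0000, so q_1 = (0.8000, 0.2000, 0.4000, 0.4000).
q_1·v_2 = 0.8000·1 + 0.2000·(-1) + 0.4000·2 + 0.4000·3 = 2.6000.
u_2 = v_2 − 2.6000·q_1 = (-1.0800, -1.5200, 0.9600, 1.9600).
r_{22} = ‖u_2‖ = 2.8705.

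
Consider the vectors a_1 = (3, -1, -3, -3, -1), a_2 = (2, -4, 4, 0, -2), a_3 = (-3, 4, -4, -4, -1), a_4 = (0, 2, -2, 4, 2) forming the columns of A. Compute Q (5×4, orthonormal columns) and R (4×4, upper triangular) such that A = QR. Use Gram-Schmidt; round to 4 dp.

Q = [[0.5571, 0.3162, -0.5375, 0.1027], [-0.1857, -0.6325, 0.1792, 0.1828], [-0.5571, 0.6325, 0.1852, -0.2525], [-0.5571, 0.0000, -0.6073, 0.5502], [-0.1857, -0.3162, -0.5253, -0.7678]], R = [[5.3852, 0.0000, 2.2283, -1.8570], [0.0000, 6.3246, -5.6921, -3.1623], [0.0000, 0.0000, 4.5425, -3.4919], [0.0000, 0.0000, 0.0000, 1.5357]]

a_1 = (3, -1, -3, -3, -1); ‖a_1‖ = 5.3852, so q_1 = (0.5571, -0.1857, -0.5571, -0.5571, -0.1857).
q_1·a_2 = 0.5571·2 + (-0.1857)·(-4) + (-0.5571)·4 + (-0.5571)·0 + (-0.1857)·(-2) = 0.0000.
u_2 = a_2 + 0.0000·q_1 = (2.0000, -4.0000, 4.0000, 0.0000, -2.0000).
‖u_2‖ = 6.3246, so q_2 = (0.3162, -0.6325, 0.6325, 0.0000, -0.3162).
q_1·a_3 = 0.5571·(-3) + (-0.1857)·4 + (-0.5571)·(-4) + (-0.5571)·(-4) + (-0.1857)·(-1) = 2.2283; q_2·a_3 = 0.3162·(-3) + (-0.6325)·4 + 0.6325·(-4) + 0.0000·(-4) + (-0.3162)·(-1) = -5.6921.
u_3 = a_3 − 2.2283·q_1 + 5.6921·q_2 = (-2.4414, 0.8138, 0.8414, -2.7586, -2.3862).
‖u_3‖ = 4.5425, so q_3 = (-0.5375, 0.1792, 0.1852, -0.6073, -0.5253).
q_1·a_4 = 0.5571·0 + (-0.1857)·2 + (-0.5571)·(-2) + (-0.5571)·4 + (-0.1857)·2 = -1.8570; q_2·a_4 = 0.3162·0 + (-0.6325)·2 + 0.6325·(-2) + 0.0000·4 + (-0.3162)·2 = -3.1623; q_3·a_4 = (-0.5375)·0 + 0.1792·2 + 0.1852·(-2) + (-0.6073)·4 + (-0.5253)·2 = -3.4919.
u_4 = a_4 + 1.8570·q_1 + 3.1623·q_2 + 3.4919·q_3 = (0.1578, 0.2807, -0.3877, 0.8449, -1.1791).
‖u_4‖ = 1.5357, so q_4 = (0.1027, 0.1828, -0.2525, 0.5502, -0.7678).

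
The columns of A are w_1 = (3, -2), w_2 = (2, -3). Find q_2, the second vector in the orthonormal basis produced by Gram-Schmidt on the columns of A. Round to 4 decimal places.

w_1 = (3, -2); ‖w_1‖ = 3.6056, so q_1 = (0.8321, -0.5547).
q_1·w_2 = 0.8321·2 + (-0.5547)·(-3) = 3.3282.
u_2 = w_2 − 3.3282·q_1 = (-0.7692, -1.1538).
‖u_2‖ = 1.3868, so q_2 = (-0.5547, -0.8321).

q_2 = (-0.5547, -0.8321)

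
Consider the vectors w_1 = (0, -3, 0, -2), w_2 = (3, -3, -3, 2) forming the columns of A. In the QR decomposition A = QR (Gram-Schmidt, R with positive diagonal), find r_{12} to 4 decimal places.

r_{12} = 1.3868

q_1 = w_1/‖w_1‖ = (0, -3, 0, -2)/3.6056 = (0.0000, -0.8321, 0.0000, -0.5547).
r_{12} = q_1·w_2 = 1.3868.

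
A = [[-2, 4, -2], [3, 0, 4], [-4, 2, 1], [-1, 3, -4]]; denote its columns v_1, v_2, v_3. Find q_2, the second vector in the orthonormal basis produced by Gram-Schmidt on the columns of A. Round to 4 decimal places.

v_1 = (-2, 3, -4, -1); ‖v_1‖ = 5.4772, so q_1 = (-0.3651, 0.5477, -0.7303, -0.1826).
q_1·v_2 = (-0.3651)·4 + 0.5477·0 + (-0.7303)·2 + (-0.1826)·3 = -3.4689.
u_2 = v_2 + 3.4689·q_1 = (2.7333, 1.9000, -0.5333, 2.3667).
‖u_2‖ = 4.1191, so q_2 = (0.6636, 0.4613, -0.1295, 0.5746).

q_2 = (0.6636, 0.4613, -0.1295, 0.5746)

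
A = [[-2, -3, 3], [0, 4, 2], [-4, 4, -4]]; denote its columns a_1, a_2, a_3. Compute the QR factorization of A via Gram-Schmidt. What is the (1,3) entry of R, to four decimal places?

r_{13} = 2.2361

q_1 = a_1/‖a_1‖ = (-2, 0, -4)/4.4721 = (-0.4472, 0.0000, -0.8944).
r_{13} = q_1·a_3 = 2.2361.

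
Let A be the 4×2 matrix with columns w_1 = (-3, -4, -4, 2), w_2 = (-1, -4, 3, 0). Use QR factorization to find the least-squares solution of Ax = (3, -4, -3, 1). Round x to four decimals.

x = (0.4621, 0.0294)

w_1 = (-3, -4, -4, 2); ‖w_1‖ = 6.7082, so q_1 = (-0.4472, -0.5963, -0.5963, 0.2981).
q_1·w_2 = (-0.4472)·(-1) + (-0.5963)·(-4) + (-0.5963)·3 + 0.2981·0 = 1.0435.
u_2 = w_2 − 1.0435·q_1 = (-0.5333, -3.3778, 3.6222, -0.3111).
‖u_2‖ = 4.9911, so q_2 = (-0.1069, -0.6768, 0.7257, -0.0623).
Qᵀb = (3.1305, 0.1469).
Back-substitute: x_2 = 0.1469/4.9911 = 0.0294.
x_1 = (3.1305 − 1.0435·0.0294)/6.7082 = 0.4621.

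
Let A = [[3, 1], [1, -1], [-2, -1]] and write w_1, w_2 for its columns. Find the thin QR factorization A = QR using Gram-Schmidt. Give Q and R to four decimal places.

Q = [[0.8018, 0.1048], [0.2673, -0.9435], [-0.5345, -0.3145]], R = [[3.7417, 1.0690], [0.0000, 1.3628]]

w_1 = (3, 1, -2); ‖w_1‖ = 3.7417, so q_1 = (0.8018, 0.2673, -0.5345).
q_1·w_2 = 0.8018·1 + 0.2673·(-1) + (-0.5345)·(-1) = 1.0690.
u_2 = w_2 − 1.0690·q_1 = (0.1429, -1.2857, -0.4286).
‖u_2‖ = 1.3628, so q_2 = (0.1048, -0.9435, -0.3145).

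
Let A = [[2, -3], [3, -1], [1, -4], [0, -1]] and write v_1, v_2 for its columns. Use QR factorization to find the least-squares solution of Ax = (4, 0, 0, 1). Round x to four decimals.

x = (0.2249, -0.3732)

q_1 = v_1/‖v_1‖ = (2, 3, 1, 0)/3.7417 = (0.5345, 0.8018, 0.2673, 0.0000).
r_{12} = q_1·v_2 = -3.4744.
u_2 = v_2 + 3.4744·q_1 = (-1.1429, 1.7857, -3.0714, -1.0000).
‖u_2‖ = 3.8638, so q_2 = (-0.2958, 0.4622, -0.7949, -0.2588).
Qᵀb = (2.1381, -1.4420).
Back-substitute: x_2 = -1.4420/3.8638 = -0.3732.
x_1 = (2.1381 + 3.4744·(-0.3732))/3.7417 = 0.2249.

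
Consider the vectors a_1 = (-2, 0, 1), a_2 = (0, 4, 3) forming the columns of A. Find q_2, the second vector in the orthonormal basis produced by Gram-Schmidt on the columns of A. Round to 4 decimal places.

q_1 = a_1/‖a_1‖ = (-2, 0, 1)/2.2361 = (-0.8944, 0.0000, 0.4472).
r_{12} = q_1·a_2 = 1.3416.
u_2 = a_2 − 1.3416·q_1 = (1.2000, 4.0000, 2.4000).
‖u_2‖ = 4.8166, so q_2 = (0.2491, 0.8305, 0.4983).

q_2 = (0.2491, 0.8305, 0.4983)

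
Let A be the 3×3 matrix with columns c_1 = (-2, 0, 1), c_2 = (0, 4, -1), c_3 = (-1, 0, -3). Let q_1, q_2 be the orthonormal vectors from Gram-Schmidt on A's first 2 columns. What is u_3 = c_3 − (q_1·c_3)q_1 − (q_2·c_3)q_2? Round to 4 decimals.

q_1 = c_1/‖c_1‖ = (-2, 0, 1)/2.2361 = (-0.8944, 0.0000, 0.4472).
r_{12} = q_1·c_2 = -0.4472.
u_2 = c_2 + 0.4472·q_1 = (-0.4000, 4.0000, -0.8000).
‖u_2‖ = 4.0988, so q_2 = (-0.0976, 0.9759, -0.1952).
r_{13} = q_1·c_3 = -0.4472; r_{23} = q_2·c_3 = 0.6831.
u_3 = c_3 + 0.4472·q_1 − 0.6831·q_2 = (-1.3333, -0.6667, -2.6667).

u_3 = (-1.3333, -0.6667, -2.6667)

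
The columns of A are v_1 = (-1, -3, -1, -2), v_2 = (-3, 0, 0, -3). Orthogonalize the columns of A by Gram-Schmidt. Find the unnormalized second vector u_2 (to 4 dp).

v_1 = (-1, -3, -1, -2); ‖v_1‖ = 3.8730, so e_1 = (-0.2582, -0.7746, -0.2582, -0.5164).
e_1·v_2 = (-0.2582)·(-3) + (-0.7746)·0 + (-0.2582)·0 + (-0.5164)·(-3) = 2.3238.
u_2 = v_2 − 2.3238·e_1 = (-2.4000, 1.8000, 0.6000, -1.8000).

u_2 = (-2.4000, 1.8000, 0.6000, -1.8000)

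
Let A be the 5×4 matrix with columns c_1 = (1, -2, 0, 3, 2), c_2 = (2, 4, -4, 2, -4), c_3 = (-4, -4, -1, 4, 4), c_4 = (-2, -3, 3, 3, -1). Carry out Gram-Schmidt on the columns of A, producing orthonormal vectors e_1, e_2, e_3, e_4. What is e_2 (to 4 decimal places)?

c_1 = (1, -2, 0, 3, 2); ‖c_1‖ = 4.2426, so e_1 = (0.2357, -0.4714, 0.0000, 0.7071, 0.4714).
e_1·c_2 = 0.2357·2 + (-0.4714)·4 + 0.0000·(-4) + 0.7071·2 + 0.4714·(-4) = -1.8856.
u_2 = c_2 + 1.8856·e_1 = (2.4444, 3.1111, -4.0000, 3.3333, -3.1111).
‖u_2‖ = 7.2419, so e_2 = (0.3375, 0.4296, -0.5523, 0.4603, -0.4296).

e_2 = (0.3375, 0.4296, -0.5523, 0.4603, -0.4296)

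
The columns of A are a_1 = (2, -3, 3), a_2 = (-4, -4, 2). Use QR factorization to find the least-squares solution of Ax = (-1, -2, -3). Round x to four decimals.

x = (-0.3468, 0.2630)

a_1 = (2, -3, 3); ‖a_1‖ = 4.6904, so e_1 = (0.4264, -0.6396, 0.6396).
e_1·a_2 = 0.4264·(-4) + (-0.6396)·(-4) + 0.6396·2 = 2.1320.
u_2 = a_2 − 2.1320·e_1 = (-4.9091, -2.6364, 0.6364).
‖u_2‖ = 5.6084, so e_2 = (-0.8753, -0.4701, 0.1135).
Qᵀb = (-1.0660, 1.4751).
Back-substitute: x_2 = 1.4751/5.6084 = 0.2630.
x_1 = (-1.0660 − 2.1320·0.2630)/4.6904 = -0.3468.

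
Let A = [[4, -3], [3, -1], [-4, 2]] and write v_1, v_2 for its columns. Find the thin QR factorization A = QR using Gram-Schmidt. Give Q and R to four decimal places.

v_1 = (4, 3, -4); ‖v_1‖ = 6.4031, so q_1 = (0.6247, 0.4685, -0.6247).
q_1·v_2 = 0.6247·(-3) + 0.4685·(-1) + (-0.6247)·2 = -3.5920.
u_2 = v_2 + 3.5920·q_1 = (-0.7561, 0.6829, -0.2439).
‖u_2‖ = 1.0476, so q_2 = (-0.7217, 0.6519, -0.2328).

Q = [[0.6247, -0.7217], [0.4685, 0.6519], [-0.6247, -0.2328]], R = [[6.4031, -3.5920], [0.0000, 1.0476]]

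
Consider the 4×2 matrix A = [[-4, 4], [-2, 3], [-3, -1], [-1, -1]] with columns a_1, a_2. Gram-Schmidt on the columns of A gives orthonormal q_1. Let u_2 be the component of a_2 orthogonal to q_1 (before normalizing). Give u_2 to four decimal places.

a_1 = (-4, -2, -3, -1); ‖a_1‖ = 5.4772, so q_1 = (-0.7303, -0.3651, -0.5477, -0.1826).
q_1·a_2 = (-0.7303)·4 + (-0.3651)·3 + (-0.5477)·(-1) + (-0.1826)·(-1) = -3.2863.
u_2 = a_2 + 3.2863·q_1 = (1.6000, 1.8000, -2.8000, -1.6000).

u_2 = (1.6000, 1.8000, -2.8000, -1.6000)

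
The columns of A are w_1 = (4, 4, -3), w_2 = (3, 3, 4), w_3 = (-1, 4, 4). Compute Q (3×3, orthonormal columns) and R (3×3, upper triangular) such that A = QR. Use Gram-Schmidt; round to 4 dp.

Q = [[0.6247, 0.3313, -0.7071], [0.6247, 0.3313, 0.7071], [-0.4685, 0.8835, 0.0000]], R = [[6.4031, 1.8741, 0.0000], [0.0000, 5.5216, 4.5277], [0.0000, 0.0000, 3.5355]]

q_1 = w_1/‖w_1‖ = (4, 4, -3)/6.4031 = (0.6247, 0.6247, -0.4685).
r_{12} = q_1·w_2 = 1.8741.
u_2 = w_2 − 1.8741·q_1 = (1.8293, 1.8293, 4.8780).
‖u_2‖ = 5.5216, so q_2 = (0.3313, 0.3313, 0.8835).
r_{13} = q_1·w_3 = 0.0000; r_{23} = q_2·w_3 = 4.5277.
u_3 = w_3 + 0.0000·q_1 − 4.5277·q_2 = (-2.5000, 2.5000, 0.0000).
‖u_3‖ = 3.5355, so q_3 = (-0.7071, 0.7071, 0.0000).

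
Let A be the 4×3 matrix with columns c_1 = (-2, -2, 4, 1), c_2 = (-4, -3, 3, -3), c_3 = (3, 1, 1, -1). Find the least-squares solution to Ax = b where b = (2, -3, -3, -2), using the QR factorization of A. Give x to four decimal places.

x = (-0.8587, 0.4422, 0.1405)

c_1 = (-2, -2, 4, 1); ‖c_1‖ = 5.0000, so q_1 = (-0.4000, -0.4000, 0.8000, 0.2000).
q_1·c_2 = (-0.4000)·(-4) + (-0.4000)·(-3) + 0.8000·3 + 0.2000·(-3) = 4.6000.
u_2 = c_2 − 4.6000·q_1 = (-2.1600, -1.1600, -0.6800, -3.9200).
‖u_2‖ = 4.6733, so q_2 = (-0.4622, -0.2482, -0.1455, -0.8388).
q_1·c_3 = (-0.4000)·3 + (-0.4000)·1 + 0.8000·1 + 0.2000·(-1) = -1.0000; q_2·c_3 = (-0.4622)·3 + (-0.2482)·1 + (-0.1455)·1 + (-0.8388)·(-1) = -0.9415.
u_3 = c_3 + 1.0000·q_1 + 0.9415·q_2 = (2.1648, 0.3663, 1.6630, -1.5897).
‖u_3‖ = 3.1802, so q_3 = (0.6807, 0.1152, 0.5229, -0.4999).
Qᵀb = (-2.4000, 1.9344, 0.4469).
Back-substitute: x_3 = 0.4469/3.1802 = 0.1405.
x_2 = (1.9344 + 0.9415·0.1405)/4.6733 = 0.4422.
x_1 = (-2.4000 − 4.6000·0.4422 + 1.0000·0.1405)/5.0000 = -0.8587.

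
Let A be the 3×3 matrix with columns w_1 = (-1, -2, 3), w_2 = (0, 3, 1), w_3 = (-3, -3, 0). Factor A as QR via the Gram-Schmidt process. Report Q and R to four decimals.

w_1 = (-1, -2, 3); ‖w_1‖ = 3.7417, so q_1 = (-0.2673, -0.5345, 0.8018).
q_1·w_2 = (-0.2673)·0 + (-0.5345)·3 + 0.8018·1 = -0.8018.
u_2 = w_2 + 0.8018·q_1 = (-0.2143, 2.5714, 1.6429).
‖u_2‖ = 3.0589, so q_2 = (-0.0701, 0.8406, 0.5371).
q_1·w_3 = (-0.2673)·(-3) + (-0.5345)·(-3) + 0.8018·0 = 2.4054; q_2·w_3 = (-0.0701)·(-3) + 0.8406·(-3) + 0.5371·0 = -2.3117.
u_3 = w_3 − 2.4054·q_1 + 2.3117·q_2 = (-2.5191, 0.2290, -0.6870).
‖u_3‖ = 2.6211, so q_3 = (-0.9611, 0.0874, -0.2621).

Q = [[-0.2673, -0.0701, -0.9611], [-0.5345, 0.8406, 0.0874], [0.8018, 0.5371, -0.2621]], R = [[3.7417, -0.8018, 2.4054], [0.0000, 3.0589, -2.3117], [0.0000, 0.0000, 2.6211]]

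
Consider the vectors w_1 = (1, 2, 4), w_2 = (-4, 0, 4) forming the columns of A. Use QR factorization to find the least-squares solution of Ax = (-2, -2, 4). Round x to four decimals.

x = (0.0606, 0.7273)

w_1 = (1, 2, 4); ‖w_1‖ = 4.5826, so q_1 = (0.2182, 0.4364, 0.8729).
q_1·w_2 = 0.2182·(-4) + 0.4364·0 + 0.8729·4 = 2.6186.
u_2 = w_2 − 2.6186·q_1 = (-4.5714, -1.1429, 1.7143).
‖u_2‖ = 5.0143, so q_2 = (-0.9117, -0.2279, 0.3419).
Qᵀb = (2.1822, 3.6467).
Back-substitute: x_2 = 3.6467/5.0143 = 0.7273.
x_1 = (2.1822 − 2.6186·0.7273)/4.5826 = 0.0606.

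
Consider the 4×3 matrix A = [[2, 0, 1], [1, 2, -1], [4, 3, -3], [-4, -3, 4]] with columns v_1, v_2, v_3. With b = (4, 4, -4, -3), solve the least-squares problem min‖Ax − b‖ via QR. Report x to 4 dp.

x = (0.2826, 1.7248, 1.7518)

v_1 = (2, 1, 4, -4); ‖v_1‖ = 6.0828, so e_1 = (0.3288, 0.1644, 0.6576, -0.6576).
e_1·v_2 = 0.3288·0 + 0.1644·2 + 0.6576·3 + (-0.6576)·(-3) = 4.2744.
u_2 = v_2 − 4.2744·e_1 = (-1.4054, 1.2973, 0.1892, -0.1892).
‖u_2‖ = 1.9313, so e_2 = (-0.7277, 0.6717, 0.0980, -0.0980).
e_1·v_3 = 0.3288·1 + 0.1644·(-1) + 0.6576·(-3) + (-0.6576)·4 = -4.4388; e_2·v_3 = (-0.7277)·1 + 0.6717·(-1) + 0.0980·(-3) + (-0.0980)·4 = -2.0852.
u_3 = v_3 + 4.4388·e_1 + 2.0852·e_2 = (0.9420, 1.1304, 0.1232, 0.8768).
‖u_3‖ = 1.7173, so e_3 = (0.5485, 0.6582, 0.0717, 0.5106).
Qᵀb = (1.3152, -0.3219, 3.0085).
Back-substitute: x_3 = 3.0085/1.7173 = 1.7518.
x_2 = (-0.3219 + 2.0852·1.7518)/1.9313 = 1.7248.
x_1 = (1.3152 − 4.2744·1.7248 + 4.4388·1.7518)/6.0828 = 0.2826.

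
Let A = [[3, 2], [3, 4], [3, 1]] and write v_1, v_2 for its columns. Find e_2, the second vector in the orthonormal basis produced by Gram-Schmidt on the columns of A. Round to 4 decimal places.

e_1 = v_1/‖v_1‖ = (3, 3, 3)/5.1962 = (0.5774, 0.5774, 0.5774).
r_{12} = e_1·v_2 = 4.0415.
u_2 = v_2 − 4.0415·e_1 = (-0.3333, 1.6667, -1.3333).
‖u_2‖ = 2.1602, so e_2 = (-0.1543, 0.7715, -0.6172).

e_2 = (-0.1543, 0.7715, -0.6172)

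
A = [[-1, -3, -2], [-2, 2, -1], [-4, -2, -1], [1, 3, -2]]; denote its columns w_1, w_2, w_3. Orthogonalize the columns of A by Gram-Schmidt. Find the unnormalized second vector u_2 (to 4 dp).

q_1 = w_1/‖w_1‖ = (-1, -2, -4, 1)/4.6904 = (-0.2132, -0.4264, -0.8528, 0.2132).
r_{12} = q_1·w_2 = 2.1320.
u_2 = w_2 − 2.1320·q_1 = (-2.5455, 2.9091, -0.1818, 2.5455).

u_2 = (-2.5455, 2.9091, -0.1818, 2.5455)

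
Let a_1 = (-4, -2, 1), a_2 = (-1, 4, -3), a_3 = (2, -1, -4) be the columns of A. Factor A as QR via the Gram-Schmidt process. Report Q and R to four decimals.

Q = [[-0.8729, -0.4796, 0.0897], [-0.4364, 0.6852, -0.5831], [0.2182, -0.5482, -0.8074]], R = [[4.5826, -1.5275, -2.1822], [0.0000, 4.8648, 0.5482], [0.0000, 0.0000, 3.9922]]

a_1 = (-4, -2, 1); ‖a_1‖ = 4.5826, so e_1 = (-0.8729, -0.4364, 0.2182).
e_1·a_2 = (-0.8729)·(-1) + (-0.4364)·4 + 0.2182·(-3) = -1.5275.
u_2 = a_2 + 1.5275·e_1 = (-2.3333, 3.3333, -2.6667).
‖u_2‖ = 4.8648, so e_2 = (-0.4796, 0.6852, -0.5482).
e_1·a_3 = (-0.8729)·2 + (-0.4364)·(-1) + 0.2182·(-4) = -2.1822; e_2·a_3 = (-0.4796)·2 + 0.6852·(-1) + (-0.5482)·(-4) = 0.5482.
u_3 = a_3 + 2.1822·e_1 − 0.5482·e_2 = (0.3581, -2.3280, -3.2233).
‖u_3‖ = 3.9922, so e_3 = (0.0897, -0.5831, -0.8074).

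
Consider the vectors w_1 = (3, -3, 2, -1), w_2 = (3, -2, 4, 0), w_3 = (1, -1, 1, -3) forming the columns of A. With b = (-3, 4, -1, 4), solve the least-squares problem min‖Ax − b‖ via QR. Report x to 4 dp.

e_1 = w_1/‖w_1‖ = (3, -3, 2, -1)/4.7958 = (0.6255, -0.6255, 0.4170, -0.2085).
r_{12} = e_1·w_2 = 4.7958.
u_2 = w_2 − 4.7958·e_1 = (0.0000, 1.0000, 2.0000, 1.0000).
‖u_2‖ = 2.4495, so e_2 = (0.0000, 0.4082, 0.8165, 0.4082).
r_{13} = e_1·w_3 = 2.2937; r_{23} = e_2·w_3 = -0.8165.
u_3 = w_3 − 2.2937·e_1 + 0.8165·e_2 = (-0.4348, 0.7681, 0.7101, -2.1884).
‖u_3‖ = 2.4642, so e_3 = (-0.1764, 0.3117, 0.2882, -0.8881).
Qᵀb = (-5.6299, 2.4495, -2.0643).
Back-substitute: x_3 = -2.0643/2.4642 = -0.8377.
x_2 = (2.4495 + 0.8165·(-0.8377))/2.4495 = 0.7208.
x_1 = (-5.6299 − 4.7958·0.7208 − 2.2937·(-0.8377))/4.7958 = -1.4940.

x = (-1.4940, 0.7208, -0.8377)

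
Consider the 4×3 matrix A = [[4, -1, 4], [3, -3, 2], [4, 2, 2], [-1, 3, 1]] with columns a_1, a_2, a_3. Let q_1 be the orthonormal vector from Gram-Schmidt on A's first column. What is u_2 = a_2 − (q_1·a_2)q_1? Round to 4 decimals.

a_1 = (4, 3, 4, -1); ‖a_1‖ = 6.4807, so q_1 = (0.6172, 0.4629, 0.6172, -0.1543).
q_1·a_2 = 0.6172·(-1) + 0.4629·(-3) + 0.6172·2 + (-0.1543)·3 = -1.2344.
u_2 = a_2 + 1.2344·q_1 = (-0.2381, -2.4286, 2.7619, 2.8095).

u_2 = (-0.2381, -2.4286, 2.7619, 2.8095)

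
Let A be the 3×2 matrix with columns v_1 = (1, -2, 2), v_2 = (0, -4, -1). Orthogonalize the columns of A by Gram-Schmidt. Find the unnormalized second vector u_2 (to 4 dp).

u_2 = (-0.6667, -2.6667, -2.3333)

v_1 = (1, -2, 2); ‖v_1‖ = 3.0000, so e_1 = (0.3333, -0.6667, 0.6667).
e_1·v_2 = 0.3333·0 + (-0.6667)·(-4) + 0.6667·(-1) = 2.0000.
u_2 = v_2 − 2.0000·e_1 = (-0.6667, -2.6667, -2.3333).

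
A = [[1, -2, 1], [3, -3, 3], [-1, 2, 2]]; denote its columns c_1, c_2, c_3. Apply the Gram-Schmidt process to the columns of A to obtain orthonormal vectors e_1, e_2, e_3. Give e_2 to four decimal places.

c_1 = (1, 3, -1); ‖c_1‖ = 3.3166, so e_1 = (0.3015, 0.9045, -0.3015).
e_1·c_2 = 0.3015·(-2) + 0.9045·(-3) + (-0.3015)·2 = -3.9196.
u_2 = c_2 + 3.9196·e_1 = (-0.8182, 0.5455, 0.8182).
‖u_2‖ = 1.2792, so e_2 = (-0.6396, 0.4264, 0.6396).

e_2 = (-0.6396, 0.4264, 0.6396)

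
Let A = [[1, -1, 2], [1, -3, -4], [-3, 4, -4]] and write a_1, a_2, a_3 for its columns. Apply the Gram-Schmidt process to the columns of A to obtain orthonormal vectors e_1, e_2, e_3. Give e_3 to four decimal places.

a_1 = (1, 1, -3); ‖a_1‖ = 3.3166, so e_1 = (0.3015, 0.3015, -0.9045).
e_1·a_2 = 0.3015·(-1) + 0.3015·(-3) + (-0.9045)·4 = -4.8242.
u_2 = a_2 + 4.8242·e_1 = (0.4545, -1.5455, -0.3636).
‖u_2‖ = 1.6514, so e_2 = (0.2752, -0.9358, -0.2202).
e_1·a_3 = 0.3015·2 + 0.3015·(-4) + (-0.9045)·(-4) = 3.0151; e_2·a_3 = 0.2752·2 + (-0.9358)·(-4) + (-0.2202)·(-4) = 5.1745.
u_3 = a_3 − 3.0151·e_1 − 5.1745·e_2 = (-0.3333, -0.0667, -0.1333).
‖u_3‖ = 0.3651, so e_3 = (-0.9129, -0.1826, -0.3651).

e_3 = (-0.9129, -0.1826, -0.3651)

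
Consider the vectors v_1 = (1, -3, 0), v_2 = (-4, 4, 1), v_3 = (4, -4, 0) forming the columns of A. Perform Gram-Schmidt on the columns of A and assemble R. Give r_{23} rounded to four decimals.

e_1 = v_1/‖v_1‖ = (1, -3, 0)/3.1623 = (0.3162, -0.9487, 0.0000).
r_{12} = e_1·v_2 = -5.0596.
u_2 = v_2 + 5.0596·e_1 = (-2.4000, -0.8000, 1.0000).
‖u_2‖ = 2.7203, so e_2 = (-0.8823, -0.2941, 0.3676).
r_{23} = e_2·v_3 = -2.3527.

r_{23} = -2.3527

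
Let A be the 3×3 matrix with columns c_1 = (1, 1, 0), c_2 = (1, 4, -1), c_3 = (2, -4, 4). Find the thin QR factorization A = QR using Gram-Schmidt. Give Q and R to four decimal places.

c_1 = (1, 1, 0); ‖c_1‖ = 1.4142, so q_1 = (0.7071, 0.7071, 0.0000).
q_1·c_2 = 0.7071·1 + 0.7071·4 + 0.0000·(-1) = 3.5355.
u_2 = c_2 − 3.5355·q_1 = (-1.5000, 1.5000, -1.0000).
‖u_2‖ = 2.3452, so q_2 = (-0.6396, 0.6396, -0.4264).
q_1·c_3 = 0.7071·2 + 0.7071·(-4) + 0.0000·4 = -1.4142; q_2·c_3 = (-0.6396)·2 + 0.6396·(-4) + (-0.4264)·4 = -5.5432.
u_3 = c_3 + 1.4142·q_1 + 5.5432·q_2 = (-0.5455, 0.5455, 1.6364).
‖u_3‖ = 1.8091, so q_3 = (-0.3015, 0.3015, 0.9045).

Q = [[0.7071, -0.6396, -0.3015], [0.7071, 0.6396, 0.3015], [0.0000, -0.4264, 0.9045]], R = [[1.4142, 3.5355, -1.4142], [0.0000, 2.3452, -5.5432], [0.0000, 0.0000, 1.8091]]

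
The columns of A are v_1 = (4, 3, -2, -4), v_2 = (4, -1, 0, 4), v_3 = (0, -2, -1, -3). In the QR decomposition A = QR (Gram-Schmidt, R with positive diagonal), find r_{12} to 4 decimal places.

r_{12} = -0.4472

q_1 = v_1/‖v_1‖ = (4, 3, -2, -4)/6.7082 = (0.5963, 0.4472, -0.2981, -0.5963).
r_{12} = q_1·v_2 = -0.4472.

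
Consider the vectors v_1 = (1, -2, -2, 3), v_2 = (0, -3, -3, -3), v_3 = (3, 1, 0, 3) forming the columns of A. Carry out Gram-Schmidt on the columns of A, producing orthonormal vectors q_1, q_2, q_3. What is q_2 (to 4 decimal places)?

q_1 = v_1/‖v_1‖ = (1, -2, -2, 3)/4.2426 = (0.2357, -0.4714, -0.4714, 0.7071).
r_{12} = q_1·v_2 = 0.7071.
u_2 = v_2 − 0.7071·q_1 = (-0.1667, -2.6667, -2.6667, -3.5000).
‖u_2‖ = 5.1478, so q_2 = (-0.0324, -0.5180, -0.5180, -0.6799).

q_2 = (-0.0324, -0.5180, -0.5180, -0.6799)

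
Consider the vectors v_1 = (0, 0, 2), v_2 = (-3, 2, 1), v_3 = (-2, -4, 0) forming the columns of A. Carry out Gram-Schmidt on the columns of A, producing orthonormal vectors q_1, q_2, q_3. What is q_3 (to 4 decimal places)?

q_3 = (-0.5547, -0.8321, 0.0000)

q_1 = v_1/‖v_1‖ = (0, 0, 2)/2.0000 = (0.0000, 0.0000, 1.0000).
r_{12} = q_1·v_2 = 1.0000.
u_2 = v_2 − 1.0000·q_1 = (-3.0000, 2.0000, 0.0000).
‖u_2‖ = 3.6056, so q_2 = (-0.8321, 0.5547, 0.0000).
r_{13} = q_1·v_3 = 0.0000; r_{23} = q_2·v_3 = -0.5547.
u_3 = v_3 + 0.0000·q_1 + 0.5547·q_2 = (-2.4615, -3.6923, 0.0000).
‖u_3‖ = 4.4376, so q_3 = (-0.5547, -0.8321, 0.0000).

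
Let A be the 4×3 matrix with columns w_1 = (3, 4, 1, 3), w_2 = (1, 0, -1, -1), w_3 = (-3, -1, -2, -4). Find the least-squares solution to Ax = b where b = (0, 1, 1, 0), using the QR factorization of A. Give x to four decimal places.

w_1 = (3, 4, 1, 3); ‖w_1‖ = 5.9161, so q_1 = (0.5071, 0.6761, 0.1690, 0.5071).
q_1·w_2 = 0.5071·1 + 0.6761·0 + 0.1690·(-1) + 0.5071·(-1) = -0.1690.
u_2 = w_2 + 0.1690·q_1 = (1.0857, 0.1143, -0.9714, -0.9143).
‖u_2‖ = 1.7238, so q_2 = (0.6298, 0.0663, -0.5635, -0.5304).
q_1·w_3 = 0.5071·(-3) + 0.6761·(-1) + 0.1690·(-2) + 0.5071·(-4) = -4.5638; q_2·w_3 = 0.6298·(-3) + 0.0663·(-1) + (-0.5635)·(-2) + (-0.5304)·(-4) = 1.2928.
u_3 = w_3 + 4.5638·q_1 − 1.2928·q_2 = (-1.5000, 2.0000, -0.5000, -1.0000).
‖u_3‖ = 2.7386, so q_3 = (-0.5477, 0.7303, -0.1826, -0.3651).
Qᵀb = (0.8452, -0.4972, 0.5477).
Back-substitute: x_3 = 0.5477/2.7386 = 0.2000.
x_2 = (-0.4972 − 1.2928·0.2000)/1.7238 = -0.4385.
x_1 = (0.8452 + 0.1690·(-0.4385) + 4.5638·0.2000)/5.9161 = 0.2846.

x = (0.2846, -0.4385, 0.2000)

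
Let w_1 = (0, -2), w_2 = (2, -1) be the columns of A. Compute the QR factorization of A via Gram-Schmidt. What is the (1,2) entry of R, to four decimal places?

q_1 = w_1/‖w_1‖ = (0, -2)/2.0000 = (0.0000, -1.0000).
r_{12} = q_1·w_2 = 1.0000.

r_{12} = 1.0000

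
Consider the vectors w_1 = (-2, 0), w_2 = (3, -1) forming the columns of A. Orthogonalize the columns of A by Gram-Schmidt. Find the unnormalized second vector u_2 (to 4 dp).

u_2 = (0.0000, -1.0000)

w_1 = (-2, 0); ‖w_1‖ = 2.0000, so e_1 = (-1.0000, 0.0000).
e_1·w_2 = (-1.0000)·3 + 0.0000·(-1) = -3.0000.
u_2 = w_2 + 3.0000·e_1 = (0.0000, -1.0000).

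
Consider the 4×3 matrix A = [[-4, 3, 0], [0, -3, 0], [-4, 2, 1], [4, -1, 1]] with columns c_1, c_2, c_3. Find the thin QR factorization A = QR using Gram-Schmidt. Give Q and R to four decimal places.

Q = [[-0.5774, 0.3015, -0.0658], [0.0000, -0.9045, 0.1974], [-0.5774, 0.0000, 0.7237], [0.5774, 0.3015, 0.6580]], R = [[6.9282, -3.4641, 0.0000], [0.0000, 3.3166, 0.3015], [0.0000, 0.0000, 1.3817]]

q_1 = c_1/‖c_1‖ = (-4, 0, -4, 4)/6.9282 = (-0.5774, 0.0000, -0.5774, 0.5774).
r_{12} = q_1·c_2 = -3.4641.
u_2 = c_2 + 3.4641·q_1 = (1.0000, -3.0000, 0.0000, 1.0000).
‖u_2‖ = 3.3166, so q_2 = (0.3015, -0.9045, 0.0000, 0.3015).
r_{13} = q_1·c_3 = 0.0000; r_{23} = q_2·c_3 = 0.3015.
u_3 = c_3 + 0.0000·q_1 − 0.3015·q_2 = (-0.0909, 0.2727, 1.0000, 0.9091).
‖u_3‖ = 1.3817, so q_3 = (-0.0658, 0.1974, 0.7237, 0.6580).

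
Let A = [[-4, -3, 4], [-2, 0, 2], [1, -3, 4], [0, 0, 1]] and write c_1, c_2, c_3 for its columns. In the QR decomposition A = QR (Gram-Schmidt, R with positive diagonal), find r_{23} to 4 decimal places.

c_1 = (-4, -2, 1, 0); ‖c_1‖ = 4.5826, so e_1 = (-0.8729, -0.4364, 0.2182, 0.0000).
e_1·c_2 = (-0.8729)·(-3) + (-0.4364)·0 + 0.2182·(-3) + 0.0000·0 = 1.9640.
u_2 = c_2 − 1.9640·e_1 = (-1.2857, 0.8571, -3.4286, 0.0000).
‖u_2‖ = 3.7607, so e_2 = (-0.3419, 0.2279, -0.9117, 0.0000).
r_{23} = e_2·c_3 = -4.5584.

r_{23} = -4.5584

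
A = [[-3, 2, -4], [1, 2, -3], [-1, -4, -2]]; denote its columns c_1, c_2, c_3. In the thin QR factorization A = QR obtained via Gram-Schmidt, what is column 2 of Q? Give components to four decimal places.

q_2 = (0.4082, 0.4082, -0.8165)

c_1 = (-3, 1, -1); ‖c_1‖ = 3.3166, so q_1 = (-0.9045, 0.3015, -0.3015).
q_1·c_2 = (-0.9045)·2 + 0.3015·2 + (-0.3015)·(-4) = 0.0000.
u_2 = c_2 + 0.0000·q_1 = (2.0000, 2.0000, -4.0000).
‖u_2‖ = 4.8990, so q_2 = (0.4082, 0.4082, -0.8165).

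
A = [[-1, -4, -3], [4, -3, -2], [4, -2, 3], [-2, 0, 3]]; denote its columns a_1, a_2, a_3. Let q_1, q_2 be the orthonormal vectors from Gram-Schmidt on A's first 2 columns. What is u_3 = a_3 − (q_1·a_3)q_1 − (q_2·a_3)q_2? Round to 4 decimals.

a_1 = (-1, 4, 4, -2); ‖a_1‖ = 6.0828, so q_1 = (-0.1644, 0.6576, 0.6576, -0.3288).
q_1·a_2 = (-0.1644)·(-4) + 0.6576·(-3) + 0.6576·(-2) + (-0.3288)·0 = -2.6304.
u_2 = a_2 + 2.6304·q_1 = (-4.4324, -1.2703, -0.2703, -0.8649).
‖u_2‖ = 4.6991, so q_2 = (-0.9433, -0.2703, -0.0575, -0.1841).
q_1·a_3 = (-0.1644)·(-3) + 0.6576·(-2) + 0.6576·3 + (-0.3288)·3 = 0.1644; q_2·a_3 = (-0.9433)·(-3) + (-0.2703)·(-2) + (-0.0575)·3 + (-0.1841)·3 = 2.6457.
u_3 = a_3 − 0.1644·q_1 − 2.6457·q_2 = (-0.4774, -1.3929, 3.0441, 3.5410).

u_3 = (-0.4774, -1.3929, 3.0441, 3.5410)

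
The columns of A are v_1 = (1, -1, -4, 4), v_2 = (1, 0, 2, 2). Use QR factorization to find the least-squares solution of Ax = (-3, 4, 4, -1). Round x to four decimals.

e_1 = v_1/‖v_1‖ = (1, -1, -4, 4)/5.8310 = (0.1715, -0.1715, -0.6860, 0.6860).
r_{12} = e_1·v_2 = 0.1715.
u_2 = v_2 − 0.1715·e_1 = (0.9706, 0.0294, 2.1176, 1.8824).
‖u_2‖ = 2.9951, so e_2 = (0.3241, 0.0098, 0.7070, 0.6285).
Qᵀb = (-4.6305, 1.2668).
Back-substitute: x_2 = 1.2668/2.9951 = 0.4230.
x_1 = (-4.6305 − 0.1715·0.4230)/5.8310 = -0.8066.

x = (-0.8066, 0.4230)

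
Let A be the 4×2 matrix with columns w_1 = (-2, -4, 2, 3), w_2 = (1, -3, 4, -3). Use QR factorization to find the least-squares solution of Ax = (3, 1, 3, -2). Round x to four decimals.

e_1 = w_1/‖w_1‖ = (-2, -4, 2, 3)/5.7446 = (-0.3482, -0.6963, 0.3482, 0.5222).
r_{12} = e_1·w_2 = 1.5667.
u_2 = w_2 − 1.5667·e_1 = (1.5455, -1.9091, 3.4545, -3.8182).
‖u_2‖ = 5.7049, so e_2 = (0.2709, -0.3346, 0.6055, -0.6693).
Qᵀb = (-1.7408, 3.6333).
Back-substitute: x_2 = 3.6333/5.7049 = 0.6369.
x_1 = (-1.7408 − 1.5667·0.6369)/5.7446 = -0.4767.

x = (-0.4767, 0.6369)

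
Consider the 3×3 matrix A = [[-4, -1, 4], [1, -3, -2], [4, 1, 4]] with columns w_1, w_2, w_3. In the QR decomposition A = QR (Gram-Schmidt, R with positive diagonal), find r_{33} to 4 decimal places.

q_1 = w_1/‖w_1‖ = (-4, 1, 4)/5.7446 = (-0.6963, 0.1741, 0.6963).
r_{12} = q_1·w_2 = 0.8704.
u_2 = w_2 − 0.8704·q_1 = (-0.3939, -3.1515, 0.3939).
‖u_2‖ = 3.2004, so q_2 = (-0.1231, -0.9847, 0.1231).
r_{13} = q_1·w_3 = -0.3482; r_{23} = q_2·w_3 = 1.9695.
u_3 = w_3 + 0.3482·q_1 − 1.9695·q_2 = (4.0000, 0.0000, 4.0000).
r_{33} = ‖u_3‖ = 5.6569.

r_{33} = 5.6569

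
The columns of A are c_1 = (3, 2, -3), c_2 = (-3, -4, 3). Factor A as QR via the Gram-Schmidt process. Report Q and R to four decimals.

q_1 = c_1/‖c_1‖ = (3, 2, -3)/4.6904 = (0.6396, 0.4264, -0.6396).
r_{12} = q_1·c_2 = -5.5432.
u_2 = c_2 + 5.5432·q_1 = (0.5455, -1.6364, -0.5455).
‖u_2‖ = 1.8091, so q_2 = (0.3015, -0.9045, -0.3015).

Q = [[0.6396, 0.3015], [0.4264, -0.9045], [-0.6396, -0.3015]], R = [[4.6904, -5.5432], [0.0000, 1.8091]]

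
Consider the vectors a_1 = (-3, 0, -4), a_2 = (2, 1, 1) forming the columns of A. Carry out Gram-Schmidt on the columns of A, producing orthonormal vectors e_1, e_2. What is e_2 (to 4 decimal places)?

a_1 = (-3, 0, -4); ‖a_1‖ = 5.0000, so e_1 = (-0.6000, 0.0000, -0.8000).
e_1·a_2 = (-0.6000)·2 + 0.0000·1 + (-0.8000)·1 = -2.0000.
u_2 = a_2 + 2.0000·e_1 = (0.8000, 1.0000, -0.6000).
‖u_2‖ = 1.4142, so e_2 = (0.5657, 0.7071, -0.4243).

e_2 = (0.5657, 0.7071, -0.4243)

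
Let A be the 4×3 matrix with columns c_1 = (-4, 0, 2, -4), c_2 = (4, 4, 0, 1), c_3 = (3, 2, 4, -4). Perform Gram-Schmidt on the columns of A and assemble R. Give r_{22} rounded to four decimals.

r_{22} = 4.6786

c_1 = (-4, 0, 2, -4); ‖c_1‖ = 6.0000, so q_1 = (-0.6667, 0.0000, 0.3333, -0.6667).
q_1·c_2 = (-0.6667)·4 + 0.0000·4 + 0.3333·0 + (-0.6667)·1 = -3.3333.
u_2 = c_2 + 3.3333·q_1 = (1.7778, 4.0000, 1.1111, -1.2222).
r_{22} = ‖u_2‖ = 4.6786.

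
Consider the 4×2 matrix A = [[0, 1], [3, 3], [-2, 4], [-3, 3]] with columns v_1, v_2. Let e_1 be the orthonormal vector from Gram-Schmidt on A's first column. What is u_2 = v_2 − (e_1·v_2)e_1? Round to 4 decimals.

u_2 = (1.0000, 4.0909, 3.2727, 1.9091)

v_1 = (0, 3, -2, -3); ‖v_1‖ = 4.6904, so e_1 = (0.0000, 0.6396, -0.4264, -0.6396).
e_1·v_2 = 0.0000·1 + 0.6396·3 + (-0.4264)·4 + (-0.6396)·3 = -1.7056.
u_2 = v_2 + 1.7056·e_1 = (1.0000, 4.0909, 3.2727, 1.9091).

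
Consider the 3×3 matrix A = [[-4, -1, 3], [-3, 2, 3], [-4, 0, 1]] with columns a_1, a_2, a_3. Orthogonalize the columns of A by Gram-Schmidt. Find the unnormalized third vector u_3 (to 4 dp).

u_3 = (0.9950, 0.4975, -1.3682)

a_1 = (-4, -3, -4); ‖a_1‖ = 6.4031, so q_1 = (-0.6247, -0.4685, -0.6247).
q_1·a_2 = (-0.6247)·(-1) + (-0.4685)·2 + (-0.6247)·0 = -0.3123.
u_2 = a_2 + 0.3123·q_1 = (-1.1951, 1.8537, -0.1951).
‖u_2‖ = 2.2141, so q_2 = (-0.5398, 0.8372, -0.0881).
q_1·a_3 = (-0.6247)·3 + (-0.4685)·3 + (-0.6247)·1 = -3.9043; q_2·a_3 = (-0.5398)·3 + 0.8372·3 + (-0.0881)·1 = 0.8041.
u_3 = a_3 + 3.9043·q_1 − 0.8041·q_2 = (0.9950, 0.4975, -1.3682).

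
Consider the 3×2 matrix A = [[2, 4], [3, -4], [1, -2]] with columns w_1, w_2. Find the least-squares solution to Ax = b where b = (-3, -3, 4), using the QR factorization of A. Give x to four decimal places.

w_1 = (2, 3, 1); ‖w_1‖ = 3.7417, so q_1 = (0.5345, 0.8018, 0.2673).
q_1·w_2 = 0.5345·4 + 0.8018·(-4) + 0.2673·(-2) = -1.6036.
u_2 = w_2 + 1.6036·q_1 = (4.8571, -2.7143, -1.5714).
‖u_2‖ = 5.7817, so q_2 = (0.8401, -0.4695, -0.2718).
Qᵀb = (-2.9399, -2.1990).
Back-substitute: x_2 = -2.1990/5.7817 = -0.3803.
x_1 = (-2.9399 + 1.6036·(-0.3803))/3.7417 = -0.9487.

x = (-0.9487, -0.3803)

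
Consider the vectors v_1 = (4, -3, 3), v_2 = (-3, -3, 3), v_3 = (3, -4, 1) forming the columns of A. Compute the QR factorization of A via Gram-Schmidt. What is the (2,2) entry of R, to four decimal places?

v_1 = (4, -3, 3); ‖v_1‖ = 5.8310, so q_1 = (0.6860, -0.5145, 0.5145).
q_1·v_2 = 0.6860·(-3) + (-0.5145)·(-3) + 0.5145·3 = 1.0290.
u_2 = v_2 − 1.0290·q_1 = (-3.7059, -2.4706, 2.4706).
r_{22} = ‖u_2‖ = 5.0932.

r_{22} = 5.0932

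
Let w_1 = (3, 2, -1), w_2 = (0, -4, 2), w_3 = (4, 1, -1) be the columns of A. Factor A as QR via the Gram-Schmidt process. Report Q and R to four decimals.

Q = [[0.8018, 0.5976, 0.0000], [0.5345, -0.7171, -0.4472], [-0.2673, 0.3586, -0.8944]], R = [[3.7417, -2.6726, 4.0089], [0.0000, 3.5857, 1.3148], [0.0000, 0.0000, 0.4472]]

w_1 = (3, 2, -1); ‖w_1‖ = 3.7417, so e_1 = (0.8018, 0.5345, -0.2673).
e_1·w_2 = 0.8018·0 + 0.5345·(-4) + (-0.2673)·2 = -2.6726.
u_2 = w_2 + 2.6726·e_1 = (2.1429, -2.5714, 1.2857).
‖u_2‖ = 3.5857, so e_2 = (0.5976, -0.7171, 0.3586).
e_1·w_3 = 0.8018·4 + 0.5345·1 + (-0.2673)·(-1) = 4.0089; e_2·w_3 = 0.5976·4 + (-0.7171)·1 + 0.3586·(-1) = 1.3148.
u_3 = w_3 − 4.0089·e_1 − 1.3148·e_2 = (0.0000, -0.2000, -0.4000).
‖u_3‖ = 0.4472, so e_3 = (0.0000, -0.4472, -0.8944).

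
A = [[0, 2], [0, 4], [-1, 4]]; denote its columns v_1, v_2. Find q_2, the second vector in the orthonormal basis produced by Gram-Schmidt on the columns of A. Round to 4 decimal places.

q_2 = (0.4472, 0.8944, 0.0000)

v_1 = (0, 0, -1); ‖v_1‖ = 1.0000, so q_1 = (0.0000, 0.0000, -1.0000).
q_1·v_2 = 0.0000·2 + 0.0000·4 + (-1.0000)·4 = -4.0000.
u_2 = v_2 + 4.0000·q_1 = (2.0000, 4.0000, 0.0000).
‖u_2‖ = 4.4721, so q_2 = (0.4472, 0.8944, 0.0000).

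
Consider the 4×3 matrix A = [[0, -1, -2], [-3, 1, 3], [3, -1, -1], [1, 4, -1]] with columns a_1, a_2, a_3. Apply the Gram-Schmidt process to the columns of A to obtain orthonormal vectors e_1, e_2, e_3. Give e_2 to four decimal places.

e_2 = (-0.2307, 0.1578, -0.1578, 0.9471)

a_1 = (0, -3, 3, 1); ‖a_1‖ = 4.3589, so e_1 = (0.0000, -0.6882, 0.6882, 0.2294).
e_1·a_2 = 0.0000·(-1) + (-0.6882)·1 + 0.6882·(-1) + 0.2294·4 = -0.4588.
u_2 = a_2 + 0.4588·e_1 = (-1.0000, 0.6842, -0.6842, 4.1053).
‖u_2‖ = 4.3347, so e_2 = (-0.2307, 0.1578, -0.1578, 0.9471).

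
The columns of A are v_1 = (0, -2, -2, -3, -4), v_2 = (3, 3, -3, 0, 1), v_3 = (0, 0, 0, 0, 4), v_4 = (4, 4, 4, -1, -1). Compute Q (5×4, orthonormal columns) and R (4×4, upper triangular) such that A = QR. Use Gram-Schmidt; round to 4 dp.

v_1 = (0, -2, -2, -3, -4); ‖v_1‖ = 5.7446, so e_1 = (0.0000, -0.3482, -0.3482, -0.5222, -0.6963).
e_1·v_2 = 0.0000·3 + (-0.3482)·3 + (-0.3482)·(-3) + (-0.5222)·0 + (-0.6963)·1 = -0.6963.
u_2 = v_2 + 0.6963·e_1 = (3.0000, 2.7576, -3.2424, -0.3636, 0.5152).
‖u_2‖ = 5.2455, so e_2 = (0.5719, 0.5257, -0.6181, -0.0693, 0.0982).
e_1·v_3 = 0.0000·0 + (-0.3482)·0 + (-0.3482)·0 + (-0.5222)·0 + (-0.6963)·4 = -2.7852; e_2·v_3 = 0.5719·0 + 0.5257·0 + (-0.6181)·0 + (-0.0693)·0 + 0.0982·4 = 0.3928.
u_3 = v_3 + 2.7852·e_1 − 0.3928·e_2 = (-0.2247, -1.1762, -0.7269, -1.4273, 2.0220).
‖u_3‖ = 2.8440, so e_3 = (-0.0790, -0.4136, -0.2556, -0.5019, 0.7110).
e_1·v_4 = 0.0000·4 + (-0.3482)·4 + (-0.3482)·4 + (-0.5222)·(-1) + (-0.6963)·(-1) = -1.5667; e_2·v_4 = 0.5719·4 + 0.5257·4 + (-0.6181)·4 + (-0.0693)·(-1) + 0.0982·(-1) = 1.8891; e_3·v_4 = (-0.0790)·4 + (-0.4136)·4 + (-0.2556)·4 + (-0.5019)·(-1) + 0.7110·(-1) = -3.2018.
u_4 = v_4 + 1.5667·e_1 − 1.8891·e_2 + 3.2018·e_3 = (2.6667, 1.1373, 3.8039, -3.2941, 0.0000).
‖u_4‖ = 5.8074, so e_4 = (0.4592, 0.1958, 0.6550, -0.5672, 0.0000).

Q = [[0.0000, 0.5719, -0.0790, 0.4592], [-0.3482, 0.5257, -0.4136, 0.1958], [-0.3482, -0.6181, -0.2556, 0.6550], [-0.5222, -0.0693, -0.5019, -0.5672], [-0.6963, 0.0982, 0.7110, 0.0000]], R = [[5.7446, -0.6963, -2.7852, -1.5667], [0.0000, 5.2455, 0.3928, 1.8891], [0.0000, 0.0000, 2.8440, -3.2018], [0.0000, 0.0000, 0.0000, 5.8074]]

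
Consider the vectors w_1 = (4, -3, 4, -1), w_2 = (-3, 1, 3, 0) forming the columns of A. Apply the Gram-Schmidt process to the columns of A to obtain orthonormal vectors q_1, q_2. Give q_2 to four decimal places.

q_2 = (-0.6262, 0.1813, 0.7581, -0.0165)

w_1 = (4, -3, 4, -1); ‖w_1‖ = 6.4807, so q_1 = (0.6172, -0.4629, 0.6172, -0.1543).
q_1·w_2 = 0.6172·(-3) + (-0.4629)·1 + 0.6172·3 + (-0.1543)·0 = -0.4629.
u_2 = w_2 + 0.4629·q_1 = (-2.7143, 0.7857, 3.2857, -0.0714).
‖u_2‖ = 4.3342, so q_2 = (-0.6262, 0.1813, 0.7581, -0.0165).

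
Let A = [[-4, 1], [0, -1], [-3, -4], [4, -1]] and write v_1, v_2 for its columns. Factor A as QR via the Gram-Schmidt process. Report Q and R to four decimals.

Q = [[-0.6247, 0.3223], [0.0000, -0.2318], [-0.4685, -0.8594], [0.6247, -0.3223]], R = [[6.4031, 0.6247], [0.0000, 4.3139]]

e_1 = v_1/‖v_1‖ = (-4, 0, -3, 4)/6.4031 = (-0.6247, 0.0000, -0.4685, 0.6247).
r_{12} = e_1·v_2 = 0.6247.
u_2 = v_2 − 0.6247·e_1 = (1.3902, -1.0000, -3.7073, -1.3902).
‖u_2‖ = 4.3139, so e_2 = (0.3223, -0.2318, -0.8594, -0.3223).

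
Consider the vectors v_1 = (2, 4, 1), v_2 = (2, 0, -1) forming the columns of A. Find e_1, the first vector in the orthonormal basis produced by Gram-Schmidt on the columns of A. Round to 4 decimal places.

e_1 = (0.4364, 0.8729, 0.2182)

e_1 = v_1/‖v_1‖ = (2, 4, 1)/4.5826 = (0.4364, 0.8729, 0.2182).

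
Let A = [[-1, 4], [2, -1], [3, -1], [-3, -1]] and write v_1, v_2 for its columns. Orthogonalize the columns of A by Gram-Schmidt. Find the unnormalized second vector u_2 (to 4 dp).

u_2 = (3.7391, -0.4783, -0.2174, -1.7826)

e_1 = v_1/‖v_1‖ = (-1, 2, 3, -3)/4.7958 = (-0.2085, 0.4170, 0.6255, -0.6255).
r_{12} = e_1·v_2 = -1.2511.
u_2 = v_2 + 1.2511·e_1 = (3.7391, -0.4783, -0.2174, -1.7826).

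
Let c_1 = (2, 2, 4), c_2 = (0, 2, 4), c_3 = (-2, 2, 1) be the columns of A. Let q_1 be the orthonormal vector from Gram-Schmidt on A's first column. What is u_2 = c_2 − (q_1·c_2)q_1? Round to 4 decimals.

c_1 = (2, 2, 4); ‖c_1‖ = 4.8990, so q_1 = (0.4082, 0.4082, 0.8165).
q_1·c_2 = 0.4082·0 + 0.4082·2 + 0.8165·4 = 4.0825.
u_2 = c_2 − 4.0825·q_1 = (-1.6667, 0.3333, 0.6667).

u_2 = (-1.6667, 0.3333, 0.6667)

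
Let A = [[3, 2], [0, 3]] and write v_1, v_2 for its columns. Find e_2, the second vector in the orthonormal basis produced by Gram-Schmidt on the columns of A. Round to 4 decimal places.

e_2 = (0.0000, 1.0000)

v_1 = (3, 0); ‖v_1‖ = 3.0000, so e_1 = (1.0000, 0.0000).
e_1·v_2 = 1.0000·2 + 0.0000·3 = 2.0000.
u_2 = v_2 − 2.0000·e_1 = (0.0000, 3.0000).
‖u_2‖ = 3.0000, so e_2 = (0.0000, 1.0000).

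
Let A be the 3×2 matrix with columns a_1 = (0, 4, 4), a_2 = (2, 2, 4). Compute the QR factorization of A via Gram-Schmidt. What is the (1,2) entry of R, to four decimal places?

a_1 = (0, 4, 4); ‖a_1‖ = 5.6569, so q_1 = (0.0000, 0.7071, 0.7071).
r_{12} = q_1·a_2 = 4.2426.

r_{12} = 4.2426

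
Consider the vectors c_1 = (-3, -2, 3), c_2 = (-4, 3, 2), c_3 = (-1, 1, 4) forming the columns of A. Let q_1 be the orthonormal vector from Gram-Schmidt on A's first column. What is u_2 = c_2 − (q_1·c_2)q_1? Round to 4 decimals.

c_1 = (-3, -2, 3); ‖c_1‖ = 4.6904, so q_1 = (-0.6396, -0.4264, 0.6396).
q_1·c_2 = (-0.6396)·(-4) + (-0.4264)·3 + 0.6396·2 = 2.5584.
u_2 = c_2 − 2.5584·q_1 = (-2.3636, 4.0909, 0.3636).

u_2 = (-2.3636, 4.0909, 0.3636)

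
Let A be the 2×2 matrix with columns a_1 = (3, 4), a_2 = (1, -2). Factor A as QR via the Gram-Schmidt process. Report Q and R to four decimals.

Q = [[0.6000, 0.8000], [0.8000, -0.6000]], R = [[5.0000, -1.0000], [0.0000, 2.0000]]

a_1 = (3, 4); ‖a_1‖ = 5.0000, so e_1 = (0.6000, 0.8000).
e_1·a_2 = 0.6000·1 + 0.8000·(-2) = -1.0000.
u_2 = a_2 + 1.0000·e_1 = (1.6000, -1.2000).
‖u_2‖ = 2.0000, so e_2 = (0.8000, -0.6000).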